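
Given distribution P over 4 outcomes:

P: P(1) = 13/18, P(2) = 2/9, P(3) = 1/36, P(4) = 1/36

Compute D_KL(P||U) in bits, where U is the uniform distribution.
0.8915 bits

U(i) = 1/4 for all i

D_KL(P||U) = Σ P(x) log₂(P(x) / (1/4))
           = Σ P(x) log₂(P(x)) + log₂(4)
           = log₂(4) - H(P)

H(P) = -Σ P(x) log₂(P(x)):
  -P(1)·log₂(P(1)) = -(13/18)·log₂(13/18) = 0.33907
  -P(2)·log₂(P(2)) = -(2/9)·log₂(2/9) = 0.48221
  -P(3)·log₂(P(3)) = -(1/36)·log₂(1/36) = 0.14361
  -P(4)·log₂(P(4)) = -(1/36)·log₂(1/36) = 0.14361
H(P) = 0.33907 + 0.48221 + 0.14361 + 0.14361 = 1.10850 bits

log₂(4) = 2.00000 bits

D_KL(P||U) = 2.00000 - 1.10850 = 0.89150 ≈ 0.8915 bits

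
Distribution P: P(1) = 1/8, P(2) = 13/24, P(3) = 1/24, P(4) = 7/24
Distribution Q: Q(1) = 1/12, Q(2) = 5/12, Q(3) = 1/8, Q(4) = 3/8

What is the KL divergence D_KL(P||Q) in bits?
0.1064 bits

D_KL(P||Q) = Σ P(x) log₂(P(x)/Q(x))

Computing term by term:
  P(1)·log₂(P(1)/Q(1)) = (1/8)·log₂((1/8)/(1/12)) = 0.07312
  P(2)·log₂(P(2)/Q(2)) = (13/24)·log₂((13/24)/(5/12)) = 0.20503
  P(3)·log₂(P(3)/Q(3)) = (1/24)·log₂((1/24)/(1/8)) = -0.06604
  P(4)·log₂(P(4)/Q(4)) = (7/24)·log₂((7/24)/(3/8)) = -0.10575

D_KL(P||Q) = 0.07312 + 0.20503 - 0.06604 - 0.10575 = 0.10636 ≈ 0.1064 bits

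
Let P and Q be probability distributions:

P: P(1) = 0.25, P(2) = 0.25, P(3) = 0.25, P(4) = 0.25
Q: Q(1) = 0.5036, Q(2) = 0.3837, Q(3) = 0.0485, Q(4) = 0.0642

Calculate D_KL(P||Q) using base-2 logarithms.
0.6747 bits

D_KL(P||Q) = Σ P(x) log₂(P(x)/Q(x))

Computing term by term:
  P(1)·log₂(P(1)/Q(1)) = 0.25·log₂(0.25/0.5036) = -0.25259
  P(2)·log₂(P(2)/Q(2)) = 0.25·log₂(0.25/0.3837) = -0.15451
  P(3)·log₂(P(3)/Q(3)) = 0.25·log₂(0.25/0.0485) = 0.59147
  P(4)·log₂(P(4)/Q(4)) = 0.25·log₂(0.25/0.0642) = 0.49032

D_KL(P||Q) = -0.25259 - 0.15451 + 0.59147 + 0.49032 = 0.67469 ≈ 0.6747 bits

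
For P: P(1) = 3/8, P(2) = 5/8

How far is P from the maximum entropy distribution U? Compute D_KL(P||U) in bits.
0.0456 bits

U(i) = 1/2 for all i

D_KL(P||U) = Σ P(x) log₂(P(x) / (1/2))
           = Σ P(x) log₂(P(x)) + log₂(2)
           = log₂(2) - H(P)

H(P) = -Σ P(x) log₂(P(x)):
  -P(1)·log₂(P(1)) = -(3/8)·log₂(3/8) = 0.53064
  -P(2)·log₂(P(2)) = -(5/8)·log₂(5/8) = 0.42379
H(P) = 0.53064 + 0.42379 = 0.95443 bits

log₂(2) = 1.00000 bits

D_KL(P||U) = 1.00000 - 0.95443 = 0.04557 ≈ 0.0456 bits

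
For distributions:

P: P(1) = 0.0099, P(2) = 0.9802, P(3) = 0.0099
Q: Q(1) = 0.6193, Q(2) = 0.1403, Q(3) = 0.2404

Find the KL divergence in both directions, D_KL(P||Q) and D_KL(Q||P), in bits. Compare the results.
D_KL(P||Q) = 2.6444 bits, D_KL(Q||P) = 4.4082 bits. D_KL(Q||P) is larger than D_KL(P||Q) by 1.7638 bits; the two directions differ.

D_KL(P||Q) = Σ P(x) log₂(P(x)/Q(x))

Computing term by term:
  P(1)·log₂(P(1)/Q(1)) = 0.0099·log₂(0.0099/0.6193) = -0.05907
  P(2)·log₂(P(2)/Q(2)) = 0.9802·log₂(0.9802/0.1403) = 2.74903
  P(3)·log₂(P(3)/Q(3)) = 0.0099·log₂(0.0099/0.2404) = -0.04556

D_KL(P||Q) = -0.05907 + 2.74903 - 0.04556 = 2.64440 ≈ 2.6444 bits

D_KL(Q||P) = Σ Q(x) log₂(Q(x)/P(x))

Computing term by term:
  Q(1)·log₂(Q(1)/P(1)) = 0.6193·log₂(0.6193/0.0099) = 3.69540
  Q(2)·log₂(Q(2)/P(2)) = 0.1403·log₂(0.1403/0.9802) = -0.39348
  Q(3)·log₂(Q(3)/P(3)) = 0.2404·log₂(0.2404/0.0099) = 1.10629

D_KL(Q||P) = 3.69540 - 0.39348 + 1.10629 = 4.40821 ≈ 4.4082 bits

These are NOT equal (difference: 1.7638 bits). KL divergence is asymmetric: D_KL(P||Q) ≠ D_KL(Q||P) in general.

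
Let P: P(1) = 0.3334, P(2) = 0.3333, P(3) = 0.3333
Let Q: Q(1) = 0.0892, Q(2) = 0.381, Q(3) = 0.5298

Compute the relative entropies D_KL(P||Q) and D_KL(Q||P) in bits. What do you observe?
D_KL(P||Q) = 0.3470 bits, D_KL(Q||P) = 0.2581 bits. The two directions give different values (D_KL(P||Q) exceeds D_KL(Q||P) by 0.0889 bits): KL divergence is asymmetric.

D_KL(P||Q) = Σ P(x) log₂(P(x)/Q(x))

Computing term by term:
  P(1)·log₂(P(1)/Q(1)) = 0.3334·log₂(0.3334/0.0892) = 0.63417
  P(2)·log₂(P(2)/Q(2)) = 0.3333·log₂(0.3333/0.381) = -0.06432
  P(3)·log₂(P(3)/Q(3)) = 0.3333·log₂(0.3333/0.5298) = -0.22285

D_KL(P||Q) = 0.63417 - 0.06432 - 0.22285 = 0.34700 ≈ 0.3470 bits

D_KL(Q||P) = Σ Q(x) log₂(Q(x)/P(x))

Computing term by term:
  Q(1)·log₂(Q(1)/P(1)) = 0.0892·log₂(0.0892/0.3334) = -0.16967
  Q(2)·log₂(Q(2)/P(2)) = 0.381·log₂(0.381/0.3333) = 0.07352
  Q(3)·log₂(Q(3)/P(3)) = 0.5298·log₂(0.5298/0.3333) = 0.35424

D_KL(Q||P) = -0.16967 + 0.07352 + 0.35424 = 0.25809 ≈ 0.2581 bits

These are NOT equal (difference: 0.0889 bits). KL divergence is asymmetric: D_KL(P||Q) ≠ D_KL(Q||P) in general.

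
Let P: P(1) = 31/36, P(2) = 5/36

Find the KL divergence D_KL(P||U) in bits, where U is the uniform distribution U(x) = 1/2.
0.4187 bits

U(i) = 1/2 for all i

D_KL(P||U) = Σ P(x) log₂(P(x) / (1/2))
           = Σ P(x) log₂(P(x)) + log₂(2)
           = log₂(2) - H(P)

H(P) = -Σ P(x) log₂(P(x)):
  -P(1)·log₂(P(1)) = -(31/36)·log₂(31/36) = 0.18577
  -P(2)·log₂(P(2)) = -(5/36)·log₂(5/36) = 0.39556
H(P) = 0.18577 + 0.39556 = 0.58133 bits

log₂(2) = 1.00000 bits

D_KL(P||U) = 1.00000 - 0.58133 = 0.41867 ≈ 0.4187 bits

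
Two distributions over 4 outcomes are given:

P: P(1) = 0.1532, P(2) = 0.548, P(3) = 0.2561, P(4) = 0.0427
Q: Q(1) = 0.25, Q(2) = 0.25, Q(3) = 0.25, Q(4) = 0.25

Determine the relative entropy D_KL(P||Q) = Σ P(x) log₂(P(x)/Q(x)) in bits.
0.4123 bits

D_KL(P||Q) = Σ P(x) log₂(P(x)/Q(x))

Computing term by term:
  P(1)·log₂(P(1)/Q(1)) = 0.1532·log₂(0.1532/0.25) = -0.10824
  P(2)·log₂(P(2)/Q(2)) = 0.548·log₂(0.548/0.25) = 0.62047
  P(3)·log₂(P(3)/Q(3)) = 0.2561·log₂(0.2561/0.25) = 0.00891
  P(4)·log₂(P(4)/Q(4)) = 0.0427·log₂(0.0427/0.25) = -0.10887

D_KL(P||Q) = -0.10824 + 0.62047 + 0.00891 - 0.10887 = 0.41227 ≈ 0.4123 bits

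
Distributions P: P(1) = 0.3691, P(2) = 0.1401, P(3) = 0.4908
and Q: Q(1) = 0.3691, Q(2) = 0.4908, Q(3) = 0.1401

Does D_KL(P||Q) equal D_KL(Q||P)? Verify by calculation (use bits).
D_KL(P||Q) = 0.6343 bits, D_KL(Q||P) = 0.6343 bits. Yes — for this pair D_KL(P||Q) = D_KL(Q||P).

D_KL(P||Q) = Σ P(x) log₂(P(x)/Q(x))

Computing term by term:
  P(1)·log₂(P(1)/Q(1)) = 0.3691·log₂(0.3691/0.3691) = 0.00000
  P(2)·log₂(P(2)/Q(2)) = 0.1401·log₂(0.1401/0.4908) = -0.25340
  P(3)·log₂(P(3)/Q(3)) = 0.4908·log₂(0.4908/0.1401) = 0.88770

D_KL(P||Q) = 0.00000 - 0.25340 + 0.88770 = 0.63430 ≈ 0.6343 bits

D_KL(Q||P) = Σ Q(x) log₂(Q(x)/P(x))

Computing term by term:
  Q(1)·log₂(Q(1)/P(1)) = 0.3691·log₂(0.3691/0.3691) = 0.00000
  Q(2)·log₂(Q(2)/P(2)) = 0.4908·log₂(0.4908/0.1401) = 0.88770
  Q(3)·log₂(Q(3)/P(3)) = 0.1401·log₂(0.1401/0.4908) = -0.25340

D_KL(Q||P) = 0.00000 + 0.88770 - 0.25340 = 0.63430 ≈ 0.6343 bits

These ARE equal here. Q is P with outcomes relabeled (Q(2) = P(3), Q(3) = P(2)) by a relabeling that is its own inverse, so the two sums contain exactly the same terms in a different order. This is a special case — KL divergence is not symmetric in general: D_KL(P||Q) ≠ D_KL(Q||P) for most P, Q.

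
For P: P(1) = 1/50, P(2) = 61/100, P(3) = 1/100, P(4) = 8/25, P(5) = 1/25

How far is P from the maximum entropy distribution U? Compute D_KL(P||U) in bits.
0.9958 bits

U(i) = 1/5 for all i

D_KL(P||U) = Σ P(x) log₂(P(x) / (1/5))
           = Σ P(x) log₂(P(x)) + log₂(5)
           = log₂(5) - H(P)

H(P) = -Σ P(x) log₂(P(x)):
  -P(1)·log₂(P(1)) = -(1/50)·log₂(1/50) = 0.11288
  -P(2)·log₂(P(2)) = -(61/100)·log₂(61/100) = 0.43500
  -P(3)·log₂(P(3)) = -(1/100)·log₂(1/100) = 0.06644
  -P(4)·log₂(P(4)) = -(8/25)·log₂(8/25) = 0.52603
  -P(5)·log₂(P(5)) = -(1/25)·log₂(1/25) = 0.18575
H(P) = 0.11288 + 0.43500 + 0.06644 + 0.52603 + 0.18575 = 1.32610 bits

log₂(5) = 2.32193 bits

D_KL(P||U) = 2.32193 - 1.32610 = 0.99583 ≈ 0.9958 bits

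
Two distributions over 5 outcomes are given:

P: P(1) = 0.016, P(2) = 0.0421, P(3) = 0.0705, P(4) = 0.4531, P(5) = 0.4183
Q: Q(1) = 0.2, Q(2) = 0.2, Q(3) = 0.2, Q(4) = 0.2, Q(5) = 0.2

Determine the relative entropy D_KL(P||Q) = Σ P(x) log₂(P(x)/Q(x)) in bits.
0.7209 bits

D_KL(P||Q) = Σ P(x) log₂(P(x)/Q(x))

Computing term by term:
  P(1)·log₂(P(1)/Q(1)) = 0.016·log₂(0.016/0.2) = -0.05830
  P(2)·log₂(P(2)/Q(2)) = 0.0421·log₂(0.0421/0.2) = -0.09465
  P(3)·log₂(P(3)/Q(3)) = 0.0705·log₂(0.0705/0.2) = -0.10605
  P(4)·log₂(P(4)/Q(4)) = 0.4531·log₂(0.4531/0.2) = 0.53458
  P(5)·log₂(P(5)/Q(5)) = 0.4183·log₂(0.4183/0.2) = 0.44530

D_KL(P||Q) = -0.05830 - 0.09465 - 0.10605 + 0.53458 + 0.44530 = 0.72088 ≈ 0.7209 bits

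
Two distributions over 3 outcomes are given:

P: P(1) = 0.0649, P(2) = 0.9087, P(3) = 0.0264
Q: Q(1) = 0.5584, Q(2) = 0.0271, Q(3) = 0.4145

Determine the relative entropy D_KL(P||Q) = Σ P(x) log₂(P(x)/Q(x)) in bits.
4.2984 bits

D_KL(P||Q) = Σ P(x) log₂(P(x)/Q(x))

Computing term by term:
  P(1)·log₂(P(1)/Q(1)) = 0.0649·log₂(0.0649/0.5584) = -0.20152
  P(2)·log₂(P(2)/Q(2)) = 0.9087·log₂(0.9087/0.0271) = 4.60478
  P(3)·log₂(P(3)/Q(3)) = 0.0264·log₂(0.0264/0.4145) = -0.10488

D_KL(P||Q) = -0.20152 + 4.60478 - 0.10488 = 4.29838 ≈ 4.2984 bits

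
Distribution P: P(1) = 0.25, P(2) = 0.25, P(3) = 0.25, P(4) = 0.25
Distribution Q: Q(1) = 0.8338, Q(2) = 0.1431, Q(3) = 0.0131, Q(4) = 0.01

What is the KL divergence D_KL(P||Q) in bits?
1.9913 bits

D_KL(P||Q) = Σ P(x) log₂(P(x)/Q(x))

Computing term by term:
  P(1)·log₂(P(1)/Q(1)) = 0.25·log₂(0.25/0.8338) = -0.43444
  P(2)·log₂(P(2)/Q(2)) = 0.25·log₂(0.25/0.1431) = 0.20123
  P(3)·log₂(P(3)/Q(3)) = 0.25·log₂(0.25/0.0131) = 1.06357
  P(4)·log₂(P(4)/Q(4)) = 0.25·log₂(0.25/0.01) = 1.16096

D_KL(P||Q) = -0.43444 + 0.20123 + 1.06357 + 1.16096 = 1.99132 ≈ 1.9913 bits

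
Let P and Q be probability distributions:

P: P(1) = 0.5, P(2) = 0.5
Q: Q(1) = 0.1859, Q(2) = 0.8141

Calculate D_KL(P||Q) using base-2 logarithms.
0.3621 bits

D_KL(P||Q) = Σ P(x) log₂(P(x)/Q(x))

Computing term by term:
  P(1)·log₂(P(1)/Q(1)) = 0.5·log₂(0.5/0.1859) = 0.71370
  P(2)·log₂(P(2)/Q(2)) = 0.5·log₂(0.5/0.8141) = -0.35164

D_KL(P||Q) = 0.71370 - 0.35164 = 0.36206 ≈ 0.3621 bits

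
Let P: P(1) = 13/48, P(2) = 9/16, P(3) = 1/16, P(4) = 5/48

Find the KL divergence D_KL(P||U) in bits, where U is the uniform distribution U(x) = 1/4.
0.4328 bits

U(i) = 1/4 for all i

D_KL(P||U) = Σ P(x) log₂(P(x) / (1/4))
           = Σ P(x) log₂(P(x)) + log₂(4)
           = log₂(4) - H(P)

H(P) = -Σ P(x) log₂(P(x)):
  -P(1)·log₂(P(1)) = -(13/48)·log₂(13/48) = 0.51039
  -P(2)·log₂(P(2)) = -(9/16)·log₂(9/16) = 0.46692
  -P(3)·log₂(P(3)) = -(1/16)·log₂(1/16) = 0.25000
  -P(4)·log₂(P(4)) = -(5/48)·log₂(5/48) = 0.33990
H(P) = 0.51039 + 0.46692 + 0.25000 + 0.33990 = 1.56721 bits

log₂(4) = 2.00000 bits

D_KL(P||U) = 2.00000 - 1.56721 = 0.43279 ≈ 0.4328 bits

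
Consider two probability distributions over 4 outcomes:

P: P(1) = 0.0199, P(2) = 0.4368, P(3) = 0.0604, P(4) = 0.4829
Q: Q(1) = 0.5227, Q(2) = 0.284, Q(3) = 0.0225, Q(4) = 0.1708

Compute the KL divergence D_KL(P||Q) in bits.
0.9876 bits

D_KL(P||Q) = Σ P(x) log₂(P(x)/Q(x))

Computing term by term:
  P(1)·log₂(P(1)/Q(1)) = 0.0199·log₂(0.0199/0.5227) = -0.09383
  P(2)·log₂(P(2)/Q(2)) = 0.4368·log₂(0.4368/0.284) = 0.27129
  P(3)·log₂(P(3)/Q(3)) = 0.0604·log₂(0.0604/0.0225) = 0.08605
  P(4)·log₂(P(4)/Q(4)) = 0.4829·log₂(0.4829/0.1708) = 0.72407

D_KL(P||Q) = -0.09383 + 0.27129 + 0.08605 + 0.72407 = 0.98758 ≈ 0.9876 bits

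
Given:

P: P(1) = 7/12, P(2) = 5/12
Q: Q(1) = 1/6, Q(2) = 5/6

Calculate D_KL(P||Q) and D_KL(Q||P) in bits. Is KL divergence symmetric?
D_KL(P||Q) = 0.6376 bits, D_KL(Q||P) = 0.5321 bits. No, KL divergence is not symmetric.

D_KL(P||Q) = Σ P(x) log₂(P(x)/Q(x))

Computing term by term:
  P(1)·log₂(P(1)/Q(1)) = (7/12)·log₂((7/12)/(1/6)) = 1.05429
  P(2)·log₂(P(2)/Q(2)) = (5/12)·log₂((5/12)/(5/6)) = -0.41667

D_KL(P||Q) = 1.05429 - 0.41667 = 0.63762 ≈ 0.6376 bits

D_KL(Q||P) = Σ Q(x) log₂(Q(x)/P(x))

Computing term by term:
  Q(1)·log₂(Q(1)/P(1)) = (1/6)·log₂((1/6)/(7/12)) = -0.30123
  Q(2)·log₂(Q(2)/P(2)) = (5/6)·log₂((5/6)/(5/12)) = 0.83333

D_KL(Q||P) = -0.30123 + 0.83333 = 0.53210 ≈ 0.5321 bits

These are NOT equal (difference: 0.1055 bits). KL divergence is asymmetric: D_KL(P||Q) ≠ D_KL(Q||P) in general.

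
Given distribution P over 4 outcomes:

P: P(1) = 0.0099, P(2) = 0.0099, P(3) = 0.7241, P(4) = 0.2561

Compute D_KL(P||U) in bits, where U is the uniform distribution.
1.0276 bits

U(i) = 1/4 for all i

D_KL(P||U) = Σ P(x) log₂(P(x) / (1/4))
           = Σ P(x) log₂(P(x)) + log₂(4)
           = log₂(4) - H(P)

H(P) = -Σ P(x) log₂(P(x)):
  -P(1)·log₂(P(1)) = -(0.0099)·log₂(0.0099) = 0.06592
  -P(2)·log₂(P(2)) = -(0.0099)·log₂(0.0099) = 0.06592
  -P(3)·log₂(P(3)) = -(0.7241)·log₂(0.7241) = 0.33724
  -P(4)·log₂(P(4)) = -(0.2561)·log₂(0.2561) = 0.50329
H(P) = 0.06592 + 0.06592 + 0.33724 + 0.50329 = 0.97237 bits

log₂(4) = 2.00000 bits

D_KL(P||U) = 2.00000 - 0.97237 = 1.02763 ≈ 1.0276 bits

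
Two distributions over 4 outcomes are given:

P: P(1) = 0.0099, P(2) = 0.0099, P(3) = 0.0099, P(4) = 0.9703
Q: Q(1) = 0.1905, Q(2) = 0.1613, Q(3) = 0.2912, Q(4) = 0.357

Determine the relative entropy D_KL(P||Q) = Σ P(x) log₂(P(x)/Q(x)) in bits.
1.2693 bits

D_KL(P||Q) = Σ P(x) log₂(P(x)/Q(x))

Computing term by term:
  P(1)·log₂(P(1)/Q(1)) = 0.0099·log₂(0.0099/0.1905) = -0.04224
  P(2)·log₂(P(2)/Q(2)) = 0.0099·log₂(0.0099/0.1613) = -0.03986
  P(3)·log₂(P(3)/Q(3)) = 0.0099·log₂(0.0099/0.2912) = -0.04830
  P(4)·log₂(P(4)/Q(4)) = 0.9703·log₂(0.9703/0.357) = 1.39966

D_KL(P||Q) = -0.04224 - 0.03986 - 0.04830 + 1.39966 = 1.26926 ≈ 1.2693 bits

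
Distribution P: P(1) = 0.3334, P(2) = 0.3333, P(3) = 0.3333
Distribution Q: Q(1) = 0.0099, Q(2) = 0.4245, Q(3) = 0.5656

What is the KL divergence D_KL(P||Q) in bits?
1.3210 bits

D_KL(P||Q) = Σ P(x) log₂(P(x)/Q(x))

Computing term by term:
  P(1)·log₂(P(1)/Q(1)) = 0.3334·log₂(0.3334/0.0099) = 1.69157
  P(2)·log₂(P(2)/Q(2)) = 0.3333·log₂(0.3333/0.4245) = -0.11630
  P(3)·log₂(P(3)/Q(3)) = 0.3333·log₂(0.3333/0.5656) = -0.25429

D_KL(P||Q) = 1.69157 - 0.11630 - 0.25429 = 1.32098 ≈ 1.3210 bits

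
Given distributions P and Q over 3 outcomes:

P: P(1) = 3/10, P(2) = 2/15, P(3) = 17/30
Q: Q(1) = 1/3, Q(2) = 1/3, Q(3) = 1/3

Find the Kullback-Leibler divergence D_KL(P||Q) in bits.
0.2119 bits

D_KL(P||Q) = Σ P(x) log₂(P(x)/Q(x))

Computing term by term:
  P(1)·log₂(P(1)/Q(1)) = (3/10)·log₂((3/10)/(1/3)) = -0.04560
  P(2)·log₂(P(2)/Q(2)) = (2/15)·log₂((2/15)/(1/3)) = -0.17626
  P(3)·log₂(P(3)/Q(3)) = (17/30)·log₂((17/30)/(1/3)) = 0.43380

D_KL(P||Q) = -0.04560 - 0.17626 + 0.43380 = 0.21194 ≈ 0.2119 bits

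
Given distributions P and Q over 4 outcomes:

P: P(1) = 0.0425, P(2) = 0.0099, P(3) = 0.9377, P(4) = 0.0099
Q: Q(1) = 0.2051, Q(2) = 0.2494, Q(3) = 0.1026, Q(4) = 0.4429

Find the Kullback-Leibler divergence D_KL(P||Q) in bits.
2.7964 bits

D_KL(P||Q) = Σ P(x) log₂(P(x)/Q(x))

Computing term by term:
  P(1)·log₂(P(1)/Q(1)) = 0.0425·log₂(0.0425/0.2051) = -0.09651
  P(2)·log₂(P(2)/Q(2)) = 0.0099·log₂(0.0099/0.2494) = -0.04608
  P(3)·log₂(P(3)/Q(3)) = 0.9377·log₂(0.9377/0.1026) = 2.99323
  P(4)·log₂(P(4)/Q(4)) = 0.0099·log₂(0.0099/0.4429) = -0.05429

D_KL(P||Q) = -0.09651 - 0.04608 + 2.99323 - 0.05429 = 2.79635 ≈ 2.7964 bits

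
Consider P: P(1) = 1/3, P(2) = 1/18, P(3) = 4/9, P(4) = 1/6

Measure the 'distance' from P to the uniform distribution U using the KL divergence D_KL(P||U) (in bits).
0.2892 bits

U(i) = 1/4 for all i

D_KL(P||U) = Σ P(x) log₂(P(x) / (1/4))
           = Σ P(x) log₂(P(x)) + log₂(4)
           = log₂(4) - H(P)

H(P) = -Σ P(x) log₂(P(x)):
  -P(1)·log₂(P(1)) = -(1/3)·log₂(1/3) = 0.52832
  -P(2)·log₂(P(2)) = -(1/18)·log₂(1/18) = 0.23166
  -P(3)·log₂(P(3)) = -(4/9)·log₂(4/9) = 0.51997
  -P(4)·log₂(P(4)) = -(1/6)·log₂(1/6) = 0.43083
H(P) = 0.52832 + 0.23166 + 0.51997 + 0.43083 = 1.71078 bits

log₂(4) = 2.00000 bits

D_KL(P||U) = 2.00000 - 1.71078 = 0.28922 ≈ 0.2892 bits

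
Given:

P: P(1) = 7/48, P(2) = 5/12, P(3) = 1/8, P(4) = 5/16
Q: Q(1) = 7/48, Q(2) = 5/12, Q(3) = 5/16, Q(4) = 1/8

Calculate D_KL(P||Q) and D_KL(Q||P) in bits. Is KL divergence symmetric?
D_KL(P||Q) = 0.2479 bits, D_KL(Q||P) = 0.2479 bits. The two values coincide for this particular pair, but no — KL divergence is not symmetric in general.

D_KL(P||Q) = Σ P(x) log₂(P(x)/Q(x))

Computing term by term:
  P(1)·log₂(P(1)/Q(1)) = (7/48)·log₂((7/48)/(7/48)) = 0.00000
  P(2)·log₂(P(2)/Q(2)) = (5/12)·log₂((5/12)/(5/12)) = 0.00000
  P(3)·log₂(P(3)/Q(3)) = (1/8)·log₂((1/8)/(5/16)) = -0.16524
  P(4)·log₂(P(4)/Q(4)) = (5/16)·log₂((5/16)/(1/8)) = 0.41310

D_KL(P||Q) = 0.00000 + 0.00000 - 0.16524 + 0.41310 = 0.24786 ≈ 0.2479 bits

D_KL(Q||P) = Σ Q(x) log₂(Q(x)/P(x))

Computing term by term:
  Q(1)·log₂(Q(1)/P(1)) = (7/48)·log₂((7/48)/(7/48)) = 0.00000
  Q(2)·log₂(Q(2)/P(2)) = (5/12)·log₂((5/12)/(5/12)) = 0.00000
  Q(3)·log₂(Q(3)/P(3)) = (5/16)·log₂((5/16)/(1/8)) = 0.41310
  Q(4)·log₂(Q(4)/P(4)) = (1/8)·log₂((1/8)/(5/16)) = -0.16524

D_KL(Q||P) = 0.00000 + 0.00000 + 0.41310 - 0.16524 = 0.24786 ≈ 0.2479 bits

These ARE equal here. Q is P with outcomes relabeled (Q(3) = P(4), Q(4) = P(3)) by a relabeling that is its own inverse, so the two sums contain exactly the same terms in a different order. This is a special case — KL divergence is not symmetric in general: D_KL(P||Q) ≠ D_KL(Q||P) for most P, Q.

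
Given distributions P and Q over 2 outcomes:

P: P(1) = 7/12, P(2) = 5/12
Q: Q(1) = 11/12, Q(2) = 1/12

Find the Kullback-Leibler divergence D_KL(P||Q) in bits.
0.5871 bits

D_KL(P||Q) = Σ P(x) log₂(P(x)/Q(x))

Computing term by term:
  P(1)·log₂(P(1)/Q(1)) = (7/12)·log₂((7/12)/(11/12)) = -0.38038
  P(2)·log₂(P(2)/Q(2)) = (5/12)·log₂((5/12)/(1/12)) = 0.96747

D_KL(P||Q) = -0.38038 + 0.96747 = 0.58709 ≈ 0.5871 bits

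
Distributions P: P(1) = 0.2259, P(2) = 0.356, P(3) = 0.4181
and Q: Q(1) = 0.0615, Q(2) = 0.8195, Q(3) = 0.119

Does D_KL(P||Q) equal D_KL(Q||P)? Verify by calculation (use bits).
D_KL(P||Q) = 0.7538 bits, D_KL(Q||P) = 0.6546 bits. No — D_KL(P||Q) ≠ D_KL(Q||P) for this pair.

D_KL(P||Q) = Σ P(x) log₂(P(x)/Q(x))

Computing term by term:
  P(1)·log₂(P(1)/Q(1)) = 0.2259·log₂(0.2259/0.0615) = 0.42402
  P(2)·log₂(P(2)/Q(2)) = 0.356·log₂(0.356/0.8195) = -0.42822
  P(3)·log₂(P(3)/Q(3)) = 0.4181·log₂(0.4181/0.119) = 0.75797

D_KL(P||Q) = 0.42402 - 0.42822 + 0.75797 = 0.75377 ≈ 0.7538 bits

D_KL(Q||P) = Σ Q(x) log₂(Q(x)/P(x))

Computing term by term:
  Q(1)·log₂(Q(1)/P(1)) = 0.0615·log₂(0.0615/0.2259) = -0.11544
  Q(2)·log₂(Q(2)/P(2)) = 0.8195·log₂(0.8195/0.356) = 0.98575
  Q(3)·log₂(Q(3)/P(3)) = 0.119·log₂(0.119/0.4181) = -0.21573

D_KL(Q||P) = -0.11544 + 0.98575 - 0.21573 = 0.65458 ≈ 0.6546 bits

These are NOT equal (difference: 0.0992 bits). KL divergence is asymmetric: D_KL(P||Q) ≠ D_KL(Q||P) in general.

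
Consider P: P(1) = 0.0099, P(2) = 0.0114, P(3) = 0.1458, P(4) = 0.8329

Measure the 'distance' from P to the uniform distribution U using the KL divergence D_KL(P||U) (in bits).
1.2358 bits

U(i) = 1/4 for all i

D_KL(P||U) = Σ P(x) log₂(P(x) / (1/4))
           = Σ P(x) log₂(P(x)) + log₂(4)
           = log₂(4) - H(P)

H(P) = -Σ P(x) log₂(P(x)):
  -P(1)·log₂(P(1)) = -(0.0099)·log₂(0.0099) = 0.06592
  -P(2)·log₂(P(2)) = -(0.0114)·log₂(0.0114) = 0.07358
  -P(3)·log₂(P(3)) = -(0.1458)·log₂(0.1458) = 0.40502
  -P(4)·log₂(P(4)) = -(0.8329)·log₂(0.8329) = 0.21971
H(P) = 0.06592 + 0.07358 + 0.40502 + 0.21971 = 0.76423 bits

log₂(4) = 2.00000 bits

D_KL(P||U) = 2.00000 - 0.76423 = 1.23577 ≈ 1.2358 bits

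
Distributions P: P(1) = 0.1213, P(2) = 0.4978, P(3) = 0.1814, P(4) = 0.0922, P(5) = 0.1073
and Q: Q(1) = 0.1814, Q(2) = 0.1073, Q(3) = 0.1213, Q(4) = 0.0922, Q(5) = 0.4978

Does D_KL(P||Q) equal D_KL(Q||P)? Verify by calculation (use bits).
D_KL(P||Q) = 0.8994 bits, D_KL(Q||P) = 0.8994 bits. Yes — for this pair D_KL(P||Q) = D_KL(Q||P).

D_KL(P||Q) = Σ P(x) log₂(P(x)/Q(x))

Computing term by term:
  P(1)·log₂(P(1)/Q(1)) = 0.1213·log₂(0.1213/0.1814) = -0.07043
  P(2)·log₂(P(2)/Q(2)) = 0.4978·log₂(0.4978/0.1073) = 1.10209
  P(3)·log₂(P(3)/Q(3)) = 0.1814·log₂(0.1814/0.1213) = 0.10532
  P(4)·log₂(P(4)/Q(4)) = 0.0922·log₂(0.0922/0.0922) = 0.00000
  P(5)·log₂(P(5)/Q(5)) = 0.1073·log₂(0.1073/0.4978) = -0.23755

D_KL(P||Q) = -0.07043 + 1.10209 + 0.10532 + 0.00000 - 0.23755 = 0.89943 ≈ 0.8994 bits

D_KL(Q||P) = Σ Q(x) log₂(Q(x)/P(x))

Computing term by term:
  Q(1)·log₂(Q(1)/P(1)) = 0.1814·log₂(0.1814/0.1213) = 0.10532
  Q(2)·log₂(Q(2)/P(2)) = 0.1073·log₂(0.1073/0.4978) = -0.23755
  Q(3)·log₂(Q(3)/P(3)) = 0.1213·log₂(0.1213/0.1814) = -0.07043
  Q(4)·log₂(Q(4)/P(4)) = 0.0922·log₂(0.0922/0.0922) = 0.00000
  Q(5)·log₂(Q(5)/P(5)) = 0.4978·log₂(0.4978/0.1073) = 1.10209

D_KL(Q||P) = 0.10532 - 0.23755 - 0.07043 + 0.00000 + 1.10209 = 0.89943 ≈ 0.8994 bits

These ARE equal here. Q is P with outcomes relabeled (Q(1) = P(3), Q(2) = P(5), Q(3) = P(1), Q(5) = P(2)) by a relabeling that is its own inverse, so the two sums contain exactly the same terms in a different order. This is a special case — KL divergence is not symmetric in general: D_KL(P||Q) ≠ D_KL(Q||P) for most P, Q.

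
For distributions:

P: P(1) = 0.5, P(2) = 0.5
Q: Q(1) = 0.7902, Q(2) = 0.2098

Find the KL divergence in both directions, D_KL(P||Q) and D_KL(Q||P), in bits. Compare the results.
D_KL(P||Q) = 0.2963 bits, D_KL(Q||P) = 0.2589 bits. D_KL(P||Q) is larger than D_KL(Q||P) by 0.0374 bits; the two directions differ.

D_KL(P||Q) = Σ P(x) log₂(P(x)/Q(x))

Computing term by term:
  P(1)·log₂(P(1)/Q(1)) = 0.5·log₂(0.5/0.7902) = -0.33014
  P(2)·log₂(P(2)/Q(2)) = 0.5·log₂(0.5/0.2098) = 0.62646

D_KL(P||Q) = -0.33014 + 0.62646 = 0.29632 ≈ 0.2963 bits

D_KL(Q||P) = Σ Q(x) log₂(Q(x)/P(x))

Computing term by term:
  Q(1)·log₂(Q(1)/P(1)) = 0.7902·log₂(0.7902/0.5) = 0.52176
  Q(2)·log₂(Q(2)/P(2)) = 0.2098·log₂(0.2098/0.5) = -0.26286

D_KL(Q||P) = 0.52176 - 0.26286 = 0.25890 ≈ 0.2589 bits

These are NOT equal (difference: 0.0374 bits). KL divergence is asymmetric: D_KL(P||Q) ≠ D_KL(Q||P) in general.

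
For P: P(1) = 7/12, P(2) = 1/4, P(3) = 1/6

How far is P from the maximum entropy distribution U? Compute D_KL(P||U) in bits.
0.2005 bits

U(i) = 1/3 for all i

D_KL(P||U) = Σ P(x) log₂(P(x) / (1/3))
           = Σ P(x) log₂(P(x)) + log₂(3)
           = log₂(3) - H(P)

H(P) = -Σ P(x) log₂(P(x)):
  -P(1)·log₂(P(1)) = -(7/12)·log₂(7/12) = 0.45360
  -P(2)·log₂(P(2)) = -(1/4)·log₂(1/4) = 0.50000
  -P(3)·log₂(P(3)) = -(1/6)·log₂(1/6) = 0.43083
H(P) = 0.45360 + 0.50000 + 0.43083 = 1.38443 bits

log₂(3) = 1.58496 bits

D_KL(P||U) = 1.58496 - 1.38443 = 0.20053 ≈ 0.2005 bits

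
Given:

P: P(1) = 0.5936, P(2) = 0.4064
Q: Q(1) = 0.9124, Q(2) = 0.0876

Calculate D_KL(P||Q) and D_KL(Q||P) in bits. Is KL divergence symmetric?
D_KL(P||Q) = 0.5316 bits, D_KL(Q||P) = 0.3719 bits. No, KL divergence is not symmetric.

D_KL(P||Q) = Σ P(x) log₂(P(x)/Q(x))

Computing term by term:
  P(1)·log₂(P(1)/Q(1)) = 0.5936·log₂(0.5936/0.9124) = -0.36814
  P(2)·log₂(P(2)/Q(2)) = 0.4064·log₂(0.4064/0.0876) = 0.89973

D_KL(P||Q) = -0.36814 + 0.89973 = 0.53159 ≈ 0.5316 bits

D_KL(Q||P) = Σ Q(x) log₂(Q(x)/P(x))

Computing term by term:
  Q(1)·log₂(Q(1)/P(1)) = 0.9124·log₂(0.9124/0.5936) = 0.56585
  Q(2)·log₂(Q(2)/P(2)) = 0.0876·log₂(0.0876/0.4064) = -0.19394

D_KL(Q||P) = 0.56585 - 0.19394 = 0.37191 ≈ 0.3719 bits

These are NOT equal (difference: 0.1597 bits). KL divergence is asymmetric: D_KL(P||Q) ≠ D_KL(Q||P) in general.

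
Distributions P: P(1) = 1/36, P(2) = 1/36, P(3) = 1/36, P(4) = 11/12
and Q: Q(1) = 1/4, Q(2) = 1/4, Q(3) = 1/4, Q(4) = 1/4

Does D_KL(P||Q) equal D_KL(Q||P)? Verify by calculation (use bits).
D_KL(P||Q) = 1.4541 bits, D_KL(Q||P) = 1.9088 bits. No — D_KL(P||Q) ≠ D_KL(Q||P) for this pair.

D_KL(P||Q) = Σ P(x) log₂(P(x)/Q(x))

Computing term by term:
  P(1)·log₂(P(1)/Q(1)) = (1/36)·log₂((1/36)/(1/4)) = -0.08805
  P(2)·log₂(P(2)/Q(2)) = (1/36)·log₂((1/36)/(1/4)) = -0.08805
  P(3)·log₂(P(3)/Q(3)) = (1/36)·log₂((1/36)/(1/4)) = -0.08805
  P(4)·log₂(P(4)/Q(4)) = (11/12)·log₂((11/12)/(1/4)) = 1.71826

D_KL(P||Q) = -0.08805 - 0.08805 - 0.08805 + 1.71826 = 1.45411 ≈ 1.4541 bits

D_KL(Q||P) = Σ Q(x) log₂(Q(x)/P(x))

Computing term by term:
  Q(1)·log₂(Q(1)/P(1)) = (1/4)·log₂((1/4)/(1/36)) = 0.79248
  Q(2)·log₂(Q(2)/P(2)) = (1/4)·log₂((1/4)/(1/36)) = 0.79248
  Q(3)·log₂(Q(3)/P(3)) = (1/4)·log₂((1/4)/(1/36)) = 0.79248
  Q(4)·log₂(Q(4)/P(4)) = (1/4)·log₂((1/4)/(11/12)) = -0.46862

D_KL(Q||P) = 0.79248 + 0.79248 + 0.79248 - 0.46862 = 1.90882 ≈ 1.9088 bits

These are NOT equal (difference: 0.4547 bits). KL divergence is asymmetric: D_KL(P||Q) ≠ D_KL(Q||P) in general.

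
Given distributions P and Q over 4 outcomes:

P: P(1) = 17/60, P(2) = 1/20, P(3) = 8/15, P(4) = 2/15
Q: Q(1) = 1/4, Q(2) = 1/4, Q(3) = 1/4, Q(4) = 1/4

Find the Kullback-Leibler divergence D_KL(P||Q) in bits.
0.3971 bits

D_KL(P||Q) = Σ P(x) log₂(P(x)/Q(x))

Computing term by term:
  P(1)·log₂(P(1)/Q(1)) = (17/60)·log₂((17/60)/(1/4)) = 0.05116
  P(2)·log₂(P(2)/Q(2)) = (1/20)·log₂((1/20)/(1/4)) = -0.11610
  P(3)·log₂(P(3)/Q(3)) = (8/15)·log₂((8/15)/(1/4)) = 0.58299
  P(4)·log₂(P(4)/Q(4)) = (2/15)·log₂((2/15)/(1/4)) = -0.12092

D_KL(P||Q) = 0.05116 - 0.11610 + 0.58299 - 0.12092 = 0.39713 ≈ 0.3971 bits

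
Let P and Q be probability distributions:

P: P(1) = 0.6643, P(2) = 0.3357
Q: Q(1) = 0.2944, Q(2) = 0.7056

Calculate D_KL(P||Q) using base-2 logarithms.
0.4202 bits

D_KL(P||Q) = Σ P(x) log₂(P(x)/Q(x))

Computing term by term:
  P(1)·log₂(P(1)/Q(1)) = 0.6643·log₂(0.6643/0.2944) = 0.77993
  P(2)·log₂(P(2)/Q(2)) = 0.3357·log₂(0.3357/0.7056) = -0.35976

D_KL(P||Q) = 0.77993 - 0.35976 = 0.42017 ≈ 0.4202 bits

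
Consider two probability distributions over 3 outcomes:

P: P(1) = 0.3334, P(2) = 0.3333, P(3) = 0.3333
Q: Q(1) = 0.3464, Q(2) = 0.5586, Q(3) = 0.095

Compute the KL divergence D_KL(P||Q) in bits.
0.3368 bits

D_KL(P||Q) = Σ P(x) log₂(P(x)/Q(x))

Computing term by term:
  P(1)·log₂(P(1)/Q(1)) = 0.3334·log₂(0.3334/0.3464) = -0.01840
  P(2)·log₂(P(2)/Q(2)) = 0.3333·log₂(0.3333/0.5586) = -0.24831
  P(3)·log₂(P(3)/Q(3)) = 0.3333·log₂(0.3333/0.095) = 0.60355

D_KL(P||Q) = -0.01840 - 0.24831 + 0.60355 = 0.33684 ≈ 0.3368 bits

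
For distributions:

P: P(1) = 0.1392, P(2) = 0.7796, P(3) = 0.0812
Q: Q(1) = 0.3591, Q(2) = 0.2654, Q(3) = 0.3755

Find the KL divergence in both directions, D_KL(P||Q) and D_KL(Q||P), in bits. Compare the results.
D_KL(P||Q) = 0.8422 bits, D_KL(Q||P) = 0.9080 bits. D_KL(Q||P) is larger than D_KL(P||Q) by 0.0658 bits; the two directions differ.

D_KL(P||Q) = Σ P(x) log₂(P(x)/Q(x))

Computing term by term:
  P(1)·log₂(P(1)/Q(1)) = 0.1392·log₂(0.1392/0.3591) = -0.19032
  P(2)·log₂(P(2)/Q(2)) = 0.7796·log₂(0.7796/0.2654) = 1.21194
  P(3)·log₂(P(3)/Q(3)) = 0.0812·log₂(0.0812/0.3755) = -0.17939

D_KL(P||Q) = -0.19032 + 1.21194 - 0.17939 = 0.84223 ≈ 0.8422 bits

D_KL(Q||P) = Σ Q(x) log₂(Q(x)/P(x))

Computing term by term:
  Q(1)·log₂(Q(1)/P(1)) = 0.3591·log₂(0.3591/0.1392) = 0.49097
  Q(2)·log₂(Q(2)/P(2)) = 0.2654·log₂(0.2654/0.7796) = -0.41258
  Q(3)·log₂(Q(3)/P(3)) = 0.3755·log₂(0.3755/0.0812) = 0.82958

D_KL(Q||P) = 0.49097 - 0.41258 + 0.82958 = 0.90797 ≈ 0.9080 bits

These are NOT equal (difference: 0.0658 bits). KL divergence is asymmetric: D_KL(P||Q) ≠ D_KL(Q||P) in general.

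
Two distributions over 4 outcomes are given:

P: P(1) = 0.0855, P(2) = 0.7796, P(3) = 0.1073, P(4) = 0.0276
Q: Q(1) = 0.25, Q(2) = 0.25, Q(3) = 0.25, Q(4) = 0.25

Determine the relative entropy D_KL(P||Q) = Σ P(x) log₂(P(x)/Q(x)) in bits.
0.9281 bits

D_KL(P||Q) = Σ P(x) log₂(P(x)/Q(x))

Computing term by term:
  P(1)·log₂(P(1)/Q(1)) = 0.0855·log₂(0.0855/0.25) = -0.13235
  P(2)·log₂(P(2)/Q(2)) = 0.7796·log₂(0.7796/0.25) = 1.27917
  P(3)·log₂(P(3)/Q(3)) = 0.1073·log₂(0.1073/0.25) = -0.13094
  P(4)·log₂(P(4)/Q(4)) = 0.0276·log₂(0.0276/0.25) = -0.08775

D_KL(P||Q) = -0.13235 + 1.27917 - 0.13094 - 0.08775 = 0.92813 ≈ 0.9281 bits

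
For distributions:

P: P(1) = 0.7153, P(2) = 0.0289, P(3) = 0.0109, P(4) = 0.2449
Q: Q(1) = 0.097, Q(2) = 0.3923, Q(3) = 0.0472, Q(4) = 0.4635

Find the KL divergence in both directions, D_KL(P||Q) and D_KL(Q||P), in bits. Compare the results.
D_KL(P||Q) = 1.7047 bits, D_KL(Q||P) = 1.7229 bits. D_KL(Q||P) is larger than D_KL(P||Q) by 0.0182 bits; the two directions differ.

D_KL(P||Q) = Σ P(x) log₂(P(x)/Q(x))

Computing term by term:
  P(1)·log₂(P(1)/Q(1)) = 0.7153·log₂(0.7153/0.097) = 2.06185
  P(2)·log₂(P(2)/Q(2)) = 0.0289·log₂(0.0289/0.3923) = -0.10875
  P(3)·log₂(P(3)/Q(3)) = 0.0109·log₂(0.0109/0.0472) = -0.02305
  P(4)·log₂(P(4)/Q(4)) = 0.2449·log₂(0.2449/0.4635) = -0.22540

D_KL(P||Q) = 2.06185 - 0.10875 - 0.02305 - 0.22540 = 1.70465 ≈ 1.7047 bits

D_KL(Q||P) = Σ Q(x) log₂(Q(x)/P(x))

Computing term by term:
  Q(1)·log₂(Q(1)/P(1)) = 0.097·log₂(0.097/0.7153) = -0.27960
  Q(2)·log₂(Q(2)/P(2)) = 0.3923·log₂(0.3923/0.0289) = 1.47615
  Q(3)·log₂(Q(3)/P(3)) = 0.0472·log₂(0.0472/0.0109) = 0.09980
  Q(4)·log₂(Q(4)/P(4)) = 0.4635·log₂(0.4635/0.2449) = 0.42659

D_KL(Q||P) = -0.27960 + 1.47615 + 0.09980 + 0.42659 = 1.72294 ≈ 1.7229 bits

These are NOT equal (difference: 0.0182 bits). KL divergence is asymmetric: D_KL(P||Q) ≠ D_KL(Q||P) in general.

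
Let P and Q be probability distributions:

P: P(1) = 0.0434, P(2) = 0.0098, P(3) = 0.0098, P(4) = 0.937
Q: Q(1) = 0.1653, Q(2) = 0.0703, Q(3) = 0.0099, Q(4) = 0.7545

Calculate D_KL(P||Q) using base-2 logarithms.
0.1811 bits

D_KL(P||Q) = Σ P(x) log₂(P(x)/Q(x))

Computing term by term:
  P(1)·log₂(P(1)/Q(1)) = 0.0434·log₂(0.0434/0.1653) = -0.08373
  P(2)·log₂(P(2)/Q(2)) = 0.0098·log₂(0.0098/0.0703) = -0.02786
  P(3)·log₂(P(3)/Q(3)) = 0.0098·log₂(0.0098/0.0099) = -0.00014
  P(4)·log₂(P(4)/Q(4)) = 0.937·log₂(0.937/0.7545) = 0.29284

D_KL(P||Q) = -0.08373 - 0.02786 - 0.00014 + 0.29284 = 0.18111 ≈ 0.1811 bits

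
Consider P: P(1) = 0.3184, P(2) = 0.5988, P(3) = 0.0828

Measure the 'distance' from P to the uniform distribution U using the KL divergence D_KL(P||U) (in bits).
0.3186 bits

U(i) = 1/3 for all i

D_KL(P||U) = Σ P(x) log₂(P(x) / (1/3))
           = Σ P(x) log₂(P(x)) + log₂(3)
           = log₂(3) - H(P)

H(P) = -Σ P(x) log₂(P(x)):
  -P(1)·log₂(P(1)) = -(0.3184)·log₂(0.3184) = 0.52571
  -P(2)·log₂(P(2)) = -(0.5988)·log₂(0.5988) = 0.44302
  -P(3)·log₂(P(3)) = -(0.0828)·log₂(0.0828) = 0.29760
H(P) = 0.52571 + 0.44302 + 0.29760 = 1.26633 bits

log₂(3) = 1.58496 bits

D_KL(P||U) = 1.58496 - 1.26633 = 0.31863 ≈ 0.3186 bits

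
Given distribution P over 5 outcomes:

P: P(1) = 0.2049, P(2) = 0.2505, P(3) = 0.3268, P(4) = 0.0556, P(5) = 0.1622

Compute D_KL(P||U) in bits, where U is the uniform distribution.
0.1683 bits

U(i) = 1/5 for all i

D_KL(P||U) = Σ P(x) log₂(P(x) / (1/5))
           = Σ P(x) log₂(P(x)) + log₂(5)
           = log₂(5) - H(P)

H(P) = -Σ P(x) log₂(P(x)):
  -P(1)·log₂(P(1)) = -(0.2049)·log₂(0.2049) = 0.46861
  -P(2)·log₂(P(2)) = -(0.2505)·log₂(0.2505) = 0.50028
  -P(3)·log₂(P(3)) = -(0.3268)·log₂(0.3268) = 0.52730
  -P(4)·log₂(P(4)) = -(0.0556)·log₂(0.0556) = 0.23178
  -P(5)·log₂(P(5)) = -(0.1622)·log₂(0.1622) = 0.42564
H(P) = 0.46861 + 0.50028 + 0.52730 + 0.23178 + 0.42564 = 2.15361 bits

log₂(5) = 2.32193 bits

D_KL(P||U) = 2.32193 - 2.15361 = 0.16832 ≈ 0.1683 bits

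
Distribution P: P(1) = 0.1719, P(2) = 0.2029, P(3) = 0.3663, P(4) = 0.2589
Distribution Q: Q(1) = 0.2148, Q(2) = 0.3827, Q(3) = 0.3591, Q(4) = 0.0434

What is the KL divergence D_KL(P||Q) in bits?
0.4366 bits

D_KL(P||Q) = Σ P(x) log₂(P(x)/Q(x))

Computing term by term:
  P(1)·log₂(P(1)/Q(1)) = 0.1719·log₂(0.1719/0.2148) = -0.05525
  P(2)·log₂(P(2)/Q(2)) = 0.2029·log₂(0.2029/0.3827) = -0.18574
  P(3)·log₂(P(3)/Q(3)) = 0.3663·log₂(0.3663/0.3591) = 0.01049
  P(4)·log₂(P(4)/Q(4)) = 0.2589·log₂(0.2589/0.0434) = 0.66709

D_KL(P||Q) = -0.05525 - 0.18574 + 0.01049 + 0.66709 = 0.43659 ≈ 0.4366 bits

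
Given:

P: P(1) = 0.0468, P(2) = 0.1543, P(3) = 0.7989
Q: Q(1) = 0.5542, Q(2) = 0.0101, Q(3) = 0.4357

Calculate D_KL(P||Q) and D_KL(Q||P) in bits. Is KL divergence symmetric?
D_KL(P||Q) = 1.1388 bits, D_KL(Q||P) = 1.5554 bits. No, KL divergence is not symmetric.

D_KL(P||Q) = Σ P(x) log₂(P(x)/Q(x))

Computing term by term:
  P(1)·log₂(P(1)/Q(1)) = 0.0468·log₂(0.0468/0.5542) = -0.16688
  P(2)·log₂(P(2)/Q(2)) = 0.1543·log₂(0.1543/0.0101) = 0.60691
  P(3)·log₂(P(3)/Q(3)) = 0.7989·log₂(0.7989/0.4357) = 0.69878

D_KL(P||Q) = -0.16688 + 0.60691 + 0.69878 = 1.13881 ≈ 1.1388 bits

D_KL(Q||P) = Σ Q(x) log₂(Q(x)/P(x))

Computing term by term:
  Q(1)·log₂(Q(1)/P(1)) = 0.5542·log₂(0.5542/0.0468) = 1.97618
  Q(2)·log₂(Q(2)/P(2)) = 0.0101·log₂(0.0101/0.1543) = -0.03973
  Q(3)·log₂(Q(3)/P(3)) = 0.4357·log₂(0.4357/0.7989) = -0.38110

D_KL(Q||P) = 1.97618 - 0.03973 - 0.38110 = 1.55535 ≈ 1.5554 bits

These are NOT equal (difference: 0.4166 bits). KL divergence is asymmetric: D_KL(P||Q) ≠ D_KL(Q||P) in general.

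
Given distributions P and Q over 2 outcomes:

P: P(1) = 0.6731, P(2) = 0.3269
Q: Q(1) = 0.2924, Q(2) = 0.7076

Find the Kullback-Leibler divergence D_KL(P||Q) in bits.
0.4455 bits

D_KL(P||Q) = Σ P(x) log₂(P(x)/Q(x))

Computing term by term:
  P(1)·log₂(P(1)/Q(1)) = 0.6731·log₂(0.6731/0.2924) = 0.80966
  P(2)·log₂(P(2)/Q(2)) = 0.3269·log₂(0.3269/0.7076) = -0.36419

D_KL(P||Q) = 0.80966 - 0.36419 = 0.44547 ≈ 0.4455 bits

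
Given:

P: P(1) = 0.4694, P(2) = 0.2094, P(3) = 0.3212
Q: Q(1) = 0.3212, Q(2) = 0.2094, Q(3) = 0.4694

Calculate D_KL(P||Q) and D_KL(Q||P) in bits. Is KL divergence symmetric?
D_KL(P||Q) = 0.0811 bits, D_KL(Q||P) = 0.0811 bits. The two values coincide for this particular pair, but no — KL divergence is not symmetric in general.

D_KL(P||Q) = Σ P(x) log₂(P(x)/Q(x))

Computing term by term:
  P(1)·log₂(P(1)/Q(1)) = 0.4694·log₂(0.4694/0.3212) = 0.25692
  P(2)·log₂(P(2)/Q(2)) = 0.2094·log₂(0.2094/0.2094) = 0.00000
  P(3)·log₂(P(3)/Q(3)) = 0.3212·log₂(0.3212/0.4694) = -0.17581

D_KL(P||Q) = 0.25692 + 0.00000 - 0.17581 = 0.08111 ≈ 0.0811 bits

D_KL(Q||P) = Σ Q(x) log₂(Q(x)/P(x))

Computing term by term:
  Q(1)·log₂(Q(1)/P(1)) = 0.3212·log₂(0.3212/0.4694) = -0.17581
  Q(2)·log₂(Q(2)/P(2)) = 0.2094·log₂(0.2094/0.2094) = 0.00000
  Q(3)·log₂(Q(3)/P(3)) = 0.4694·log₂(0.4694/0.3212) = 0.25692

D_KL(Q||P) = -0.17581 + 0.00000 + 0.25692 = 0.08111 ≈ 0.0811 bits

These ARE equal here. Q is P with outcomes relabeled (Q(1) = P(3), Q(3) = P(1)) by a relabeling that is its own inverse, so the two sums contain exactly the same terms in a different order. This is a special case — KL divergence is not symmetric in general: D_KL(P||Q) ≠ D_KL(Q||P) for most P, Q.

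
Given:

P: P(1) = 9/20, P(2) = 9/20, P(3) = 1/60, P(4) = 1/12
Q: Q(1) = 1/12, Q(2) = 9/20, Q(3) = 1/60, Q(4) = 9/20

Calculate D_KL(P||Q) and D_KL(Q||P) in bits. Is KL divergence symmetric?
D_KL(P||Q) = 0.8921 bits, D_KL(Q||P) = 0.8921 bits. The two values coincide for this particular pair, but no — KL divergence is not symmetric in general.

D_KL(P||Q) = Σ P(x) log₂(P(x)/Q(x))

Computing term by term:
  P(1)·log₂(P(1)/Q(1)) = (9/20)·log₂((9/20)/(1/12)) = 1.09483
  P(2)·log₂(P(2)/Q(2)) = (9/20)·log₂((9/20)/(9/20)) = 0.00000
  P(3)·log₂(P(3)/Q(3)) = (1/60)·log₂((1/60)/(1/60)) = 0.00000
  P(4)·log₂(P(4)/Q(4)) = (1/12)·log₂((1/12)/(9/20)) = -0.20275

D_KL(P||Q) = 1.09483 + 0.00000 + 0.00000 - 0.20275 = 0.89208 ≈ 0.8921 bits

D_KL(Q||P) = Σ Q(x) log₂(Q(x)/P(x))

Computing term by term:
  Q(1)·log₂(Q(1)/P(1)) = (1/12)·log₂((1/12)/(9/20)) = -0.20275
  Q(2)·log₂(Q(2)/P(2)) = (9/20)·log₂((9/20)/(9/20)) = 0.00000
  Q(3)·log₂(Q(3)/P(3)) = (1/60)·log₂((1/60)/(1/60)) = 0.00000
  Q(4)·log₂(Q(4)/P(4)) = (9/20)·log₂((9/20)/(1/12)) = 1.09483

D_KL(Q||P) = -0.20275 + 0.00000 + 0.00000 + 1.09483 = 0.89208 ≈ 0.8921 bits

These ARE equal here. Q is P with outcomes relabeled (Q(1) = P(4), Q(4) = P(1)) by a relabeling that is its own inverse, so the two sums contain exactly the same terms in a different order. This is a special case — KL divergence is not symmetric in general: D_KL(P||Q) ≠ D_KL(Q||P) for most P, Q.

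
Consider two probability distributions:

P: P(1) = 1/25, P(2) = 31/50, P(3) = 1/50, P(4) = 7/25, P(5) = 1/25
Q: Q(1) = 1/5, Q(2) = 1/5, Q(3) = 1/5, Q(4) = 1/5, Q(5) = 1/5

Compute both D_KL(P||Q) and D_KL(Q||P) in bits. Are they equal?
D_KL(P||Q) = 0.8957 bits, D_KL(Q||P) = 1.1696 bits. No, they are not equal.

D_KL(P||Q) = Σ P(x) log₂(P(x)/Q(x))

Computing term by term:
  P(1)·log₂(P(1)/Q(1)) = (1/25)·log₂((1/25)/(1/5)) = -0.09288
  P(2)·log₂(P(2)/Q(2)) = (31/50)·log₂((31/50)/(1/5)) = 1.01201
  P(3)·log₂(P(3)/Q(3)) = (1/50)·log₂((1/50)/(1/5)) = -0.06644
  P(4)·log₂(P(4)/Q(4)) = (7/25)·log₂((7/25)/(1/5)) = 0.13592
  P(5)·log₂(P(5)/Q(5)) = (1/25)·log₂((1/25)/(1/5)) = -0.09288

D_KL(P||Q) = -0.09288 + 1.01201 - 0.06644 + 0.13592 - 0.09288 = 0.89573 ≈ 0.8957 bits

D_KL(Q||P) = Σ Q(x) log₂(Q(x)/P(x))

Computing term by term:
  Q(1)·log₂(Q(1)/P(1)) = (1/5)·log₂((1/5)/(1/25)) = 0.46439
  Q(2)·log₂(Q(2)/P(2)) = (1/5)·log₂((1/5)/(31/50)) = -0.32645
  Q(3)·log₂(Q(3)/P(3)) = (1/5)·log₂((1/5)/(1/50)) = 0.66439
  Q(4)·log₂(Q(4)/P(4)) = (1/5)·log₂((1/5)/(7/25)) = -0.09709
  Q(5)·log₂(Q(5)/P(5)) = (1/5)·log₂((1/5)/(1/25)) = 0.46439

D_KL(Q||P) = 0.46439 - 0.32645 + 0.66439 - 0.09709 + 0.46439 = 1.16963 ≈ 1.1696 bits

These are NOT equal (difference: 0.2739 bits). KL divergence is asymmetric: D_KL(P||Q) ≠ D_KL(Q||P) in general.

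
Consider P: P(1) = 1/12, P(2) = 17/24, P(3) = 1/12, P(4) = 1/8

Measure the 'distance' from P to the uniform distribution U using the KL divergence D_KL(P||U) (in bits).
0.6751 bits

U(i) = 1/4 for all i

D_KL(P||U) = Σ P(x) log₂(P(x) / (1/4))
           = Σ P(x) log₂(P(x)) + log₂(4)
           = log₂(4) - H(P)

H(P) = -Σ P(x) log₂(P(x)):
  -P(1)·log₂(P(1)) = -(1/12)·log₂(1/12) = 0.29875
  -P(2)·log₂(P(2)) = -(17/24)·log₂(17/24) = 0.35240
  -P(3)·log₂(P(3)) = -(1/12)·log₂(1/12) = 0.29875
  -P(4)·log₂(P(4)) = -(1/8)·log₂(1/8) = 0.37500
H(P) = 0.29875 + 0.35240 + 0.29875 + 0.37500 = 1.32490 bits

log₂(4) = 2.00000 bits

D_KL(P||U) = 2.00000 - 1.32490 = 0.67510 ≈ 0.6751 bits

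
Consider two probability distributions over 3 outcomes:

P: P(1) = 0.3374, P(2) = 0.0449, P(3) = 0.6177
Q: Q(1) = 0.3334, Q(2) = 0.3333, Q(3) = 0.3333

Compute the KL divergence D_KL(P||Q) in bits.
0.4258 bits

D_KL(P||Q) = Σ P(x) log₂(P(x)/Q(x))

Computing term by term:
  P(1)·log₂(P(1)/Q(1)) = 0.3374·log₂(0.3374/0.3334) = 0.00581
  P(2)·log₂(P(2)/Q(2)) = 0.0449·log₂(0.0449/0.3333) = -0.12985
  P(3)·log₂(P(3)/Q(3)) = 0.6177·log₂(0.6177/0.3333) = 0.54981

D_KL(P||Q) = 0.00581 - 0.12985 + 0.54981 = 0.42577 ≈ 0.4258 bits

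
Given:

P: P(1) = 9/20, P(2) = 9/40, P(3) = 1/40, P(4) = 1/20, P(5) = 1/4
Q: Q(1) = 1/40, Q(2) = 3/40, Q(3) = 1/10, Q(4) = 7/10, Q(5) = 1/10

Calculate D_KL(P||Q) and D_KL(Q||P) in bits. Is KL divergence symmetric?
D_KL(P||Q) = 2.3232 bits, D_KL(Q||P) = 2.5098 bits. No, KL divergence is not symmetric.

D_KL(P||Q) = Σ P(x) log₂(P(x)/Q(x))

Computing term by term:
  P(1)·log₂(P(1)/Q(1)) = (9/20)·log₂((9/20)/(1/40)) = 1.87647
  P(2)·log₂(P(2)/Q(2)) = (9/40)·log₂((9/40)/(3/40)) = 0.35662
  P(3)·log₂(P(3)/Q(3)) = (1/40)·log₂((1/40)/(1/10)) = -0.05000
  P(4)·log₂(P(4)/Q(4)) = (1/20)·log₂((1/20)/(7/10)) = -0.19037
  P(5)·log₂(P(5)/Q(5)) = (1/4)·log₂((1/4)/(1/10)) = 0.33048

D_KL(P||Q) = 1.87647 + 0.35662 - 0.05000 - 0.19037 + 0.33048 = 2.32320 ≈ 2.3232 bits

D_KL(Q||P) = Σ Q(x) log₂(Q(x)/P(x))

Computing term by term:
  Q(1)·log₂(Q(1)/P(1)) = (1/40)·log₂((1/40)/(9/20)) = -0.10425
  Q(2)·log₂(Q(2)/P(2)) = (3/40)·log₂((3/40)/(9/40)) = -0.11887
  Q(3)·log₂(Q(3)/P(3)) = (1/10)·log₂((1/10)/(1/40)) = 0.20000
  Q(4)·log₂(Q(4)/P(4)) = (7/10)·log₂((7/10)/(1/20)) = 2.66515
  Q(5)·log₂(Q(5)/P(5)) = (1/10)·log₂((1/10)/(1/4)) = -0.13219

D_KL(Q||P) = -0.10425 - 0.11887 + 0.20000 + 2.66515 - 0.13219 = 2.50984 ≈ 2.5098 bits

These are NOT equal (difference: 0.1866 bits). KL divergence is asymmetric: D_KL(P||Q) ≠ D_KL(Q||P) in general.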